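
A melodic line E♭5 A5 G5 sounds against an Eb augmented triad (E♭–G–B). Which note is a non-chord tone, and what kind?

The harmony at that moment is E♭ augmented triad (E♭, G, B); A5 is not a chord tone.
It is approached by leap up from E♭5 and left by step down to G5.
Leap in, step out — an appoggiatura.

A5 is an appoggiatura.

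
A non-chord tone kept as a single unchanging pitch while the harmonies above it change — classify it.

Approach: none. Departure: none — a single pitch is sustained while the chords change around it, passing through harmonies that do not contain it.
No melodic motion at all; the dissonance is created entirely by the moving harmonies against the stationary note — a pedal tone (pedal point).

Pedal tone.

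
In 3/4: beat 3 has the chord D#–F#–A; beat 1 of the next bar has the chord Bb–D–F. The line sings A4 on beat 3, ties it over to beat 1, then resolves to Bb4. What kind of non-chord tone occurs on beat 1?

Retardation.

The harmony at that moment is Bb major triad (Bb, D, F); A4 is not a chord tone.
It is held over (the same pitch as the preceding A4) and left by step up to Bb4.
Held over from the previous chord and resolving up by step — a retardation.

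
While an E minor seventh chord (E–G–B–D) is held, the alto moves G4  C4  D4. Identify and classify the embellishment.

The harmony at that moment is E minor seventh chord (E, G, B, D); C4 is not a chord tone.
It is approached by leap down from G4 and left by step up to D4.
Leap in, step out — an appoggiatura.

C4 is an appoggiatura.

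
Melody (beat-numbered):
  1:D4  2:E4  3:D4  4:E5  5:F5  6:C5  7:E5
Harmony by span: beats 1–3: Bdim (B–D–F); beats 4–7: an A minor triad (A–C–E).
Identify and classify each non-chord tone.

E4 (beat 2) — neighbor tone; F5 (beat 5) — escape tone.

The harmony at that moment is B diminished triad (B, D, F); E4 is not a chord tone.
It is approached by step up from D4 and left by step down to D4.
Step away and step back to the same note — a neighbor tone (upper neighbor).
The harmony at that moment is A minor triad (A, C, E); F5 is not a chord tone.
It is approached by step up from E5 and left by leap down to C5.
Step in, leap out — an escape tone.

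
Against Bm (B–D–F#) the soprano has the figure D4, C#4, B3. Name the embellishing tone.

C#4 is a passing tone.

The harmony at that moment is B minor triad (B, D, F#); C#4 is not a chord tone.
It is approached by step down from D4 and left by step down to B3.
Step in, step out in the same direction — a passing tone.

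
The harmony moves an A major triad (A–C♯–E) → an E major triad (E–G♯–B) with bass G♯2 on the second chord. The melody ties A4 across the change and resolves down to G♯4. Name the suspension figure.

At the second chord the bass is G♯2. The suspended A4 lies a ninth above the bass; after resolving down by step to G♯4, the interval above the bass becomes an octave.
Suspension figures are named by those two intervals: 9–8.

9–8 suspension.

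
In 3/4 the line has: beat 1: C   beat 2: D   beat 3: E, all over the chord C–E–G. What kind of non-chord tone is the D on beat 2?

The harmony at that moment is C major triad (C, E, G); D is not a chord tone.
It is approached by step up from C and left by step up to E.
Step in, step out in the same direction — a passing tone.

Passing tone.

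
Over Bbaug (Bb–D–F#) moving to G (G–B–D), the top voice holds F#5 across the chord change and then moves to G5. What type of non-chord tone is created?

The harmony at that moment is G major triad (G, B, D); F#5 is not a chord tone.
It is held over (the same pitch as the preceding F#5) and left by step up to G5.
Held over from the previous chord and resolving up by step — a retardation.

F#5 is a retardation.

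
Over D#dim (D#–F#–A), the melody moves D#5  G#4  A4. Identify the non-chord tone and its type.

The harmony at that moment is D# diminished triad (D#, F#, A); G#4 is not a chord tone.
It is approached by leap down from D#5 and left by step up to A4.
Leap in, step out — an appoggiatura.

G#4 is an appoggiatura.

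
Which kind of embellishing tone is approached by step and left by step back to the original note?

Neighbor tone.

Approach: by step. Departure: by step in the opposite direction, back to the starting pitch.
Stepwise on both sides but reversing to return to the same chord tone — a neighbor tone. (Had it continued onward in the same direction it would be a passing tone instead.)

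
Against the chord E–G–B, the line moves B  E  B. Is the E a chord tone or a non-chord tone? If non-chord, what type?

Chord tone (the root of E minor triad).

E minor triad contains E, G, B; E is the root, so it is a chord tone.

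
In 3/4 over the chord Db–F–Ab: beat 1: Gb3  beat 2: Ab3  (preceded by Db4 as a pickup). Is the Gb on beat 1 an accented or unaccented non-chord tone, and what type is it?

Accented appoggiatura.

The harmony at that moment is Db major triad (Db, F, Ab); Gb3 is not a chord tone.
It is approached by leap down from Db4 and left by step up to Ab3.
Leap in, step out — an appoggiatura.
It falls on the downbeat, so it is accented.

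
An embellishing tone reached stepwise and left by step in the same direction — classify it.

Passing tone.

Approach: by step. Departure: by step, continuing in the same direction.
Stepwise on both sides with no change of direction means the note fills in the space between two different chord tones — a passing tone. (Had it turned back to its starting note it would be a neighbor tone instead.)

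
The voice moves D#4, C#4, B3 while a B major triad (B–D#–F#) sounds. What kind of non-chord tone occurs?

The harmony at that moment is B major triad (B, D#, F#); C#4 is not a chord tone.
It is approached by step down from D#4 and left by step down to B3.
Step in, step out in the same direction — a passing tone.

C#4 is a passing tone.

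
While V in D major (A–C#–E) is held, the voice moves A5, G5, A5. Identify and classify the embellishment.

G5 is a neighbor tone.

The harmony at that moment is A major triad (A, C#, E); G5 is not a chord tone.
It is approached by step down from A5 and left by step up to A5.
Step away and step back to the same note — a neighbor tone (lower neighbor).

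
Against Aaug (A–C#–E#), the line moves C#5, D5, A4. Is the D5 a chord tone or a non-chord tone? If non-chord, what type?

The harmony at that moment is A augmented triad (A, C#, E#); D5 is not a chord tone.
It is approached by step up from C#5 and left by leap down to A4.
Step in, leap out — an escape tone.

Non-chord tone — an escape tone.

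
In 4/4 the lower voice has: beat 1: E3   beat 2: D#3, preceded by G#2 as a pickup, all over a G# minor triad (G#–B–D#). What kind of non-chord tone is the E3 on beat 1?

The harmony at that moment is G# minor triad (G#, B, D#); E3 is not a chord tone.
It is approached by leap up from G#2 and left by step down to D#3.
Leap in, step out, metrically accented — an appoggiatura.

Appoggiatura.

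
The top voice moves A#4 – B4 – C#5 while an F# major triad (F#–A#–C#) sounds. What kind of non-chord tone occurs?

The harmony at that moment is F# major triad (F#, A#, C#); B4 is not a chord tone.
It is approached by step up from A#4 and left by step up to C#5.
Step in, step out in the same direction — a passing tone.

B4 is a passing tone.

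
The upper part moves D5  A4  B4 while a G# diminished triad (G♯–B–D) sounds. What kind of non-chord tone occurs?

The harmony at that moment is G♯ diminished triad (G♯, B, D); A4 is not a chord tone.
It is approached by leap down from D5 and left by step up to B4.
Leap in, step out — an appoggiatura.

A4 is an appoggiatura.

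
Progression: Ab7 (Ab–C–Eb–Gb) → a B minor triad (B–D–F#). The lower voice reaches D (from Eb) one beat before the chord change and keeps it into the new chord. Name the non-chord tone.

D is an anticipation.

The harmony at that moment is Ab dominant seventh chord (Ab, C, Eb, Gb); D is not a chord tone.
It is approached by step down from Eb and then sustained as the same pitch into the next harmony.
Arriving early and becoming a chord tone when the harmony changes — an anticipation.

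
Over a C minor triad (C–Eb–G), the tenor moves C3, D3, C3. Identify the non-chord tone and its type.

The harmony at that moment is C minor triad (C, Eb, G); D3 is not a chord tone.
It is approached by step up from C3 and left by step down to C3.
Step away and step back to the same note — a neighbor tone (upper neighbor).

D3 is a neighbor tone.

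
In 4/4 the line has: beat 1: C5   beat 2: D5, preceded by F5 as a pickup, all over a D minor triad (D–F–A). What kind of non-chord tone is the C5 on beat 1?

Appoggiatura.

The harmony at that moment is D minor triad (D, F, A); C5 is not a chord tone.
It is approached by leap down from F5 and left by step up to D5.
Leap in, step out, metrically accented — an appoggiatura.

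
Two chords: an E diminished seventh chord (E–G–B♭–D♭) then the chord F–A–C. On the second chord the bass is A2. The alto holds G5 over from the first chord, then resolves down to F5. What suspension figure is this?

7–6 suspension.

At the second chord the bass is A2. The suspended G5 lies a seventh above the bass; after resolving down by step to F5, the interval above the bass becomes a sixth.
Suspension figures are named by those two intervals: 7–6.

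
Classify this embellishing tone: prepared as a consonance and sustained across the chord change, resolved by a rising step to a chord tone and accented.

Retardation.

Approach: by preparation — the pitch is first a chord tone, then held (tied or repeated) while the harmony changes under it. Departure: up by step. Metric position: strong.
A prepared dissonance that resolves upward by step — a retardation. (The same figure resolving downward would be a suspension.)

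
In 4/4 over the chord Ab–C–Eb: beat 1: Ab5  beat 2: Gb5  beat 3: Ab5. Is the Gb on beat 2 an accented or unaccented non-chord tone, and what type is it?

The harmony at that moment is Ab major triad (Ab, C, Eb); Gb5 is not a chord tone.
It is approached by step down from Ab5 and left by step up to Ab5.
Step away and step back to the same note — a neighbor tone (lower neighbor).
It falls on a weak beat, so it is unaccented.

Unaccented neighbor tone.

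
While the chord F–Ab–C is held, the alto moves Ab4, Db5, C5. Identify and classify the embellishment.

The harmony at that moment is F minor triad (F, Ab, C); Db5 is not a chord tone.
It is approached by leap up from Ab4 and left by step down to C5.
Leap in, step out — an appoggiatura.

Db5 is an appoggiatura.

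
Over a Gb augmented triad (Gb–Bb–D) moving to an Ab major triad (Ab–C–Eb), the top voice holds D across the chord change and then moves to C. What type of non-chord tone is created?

The harmony at that moment is Ab major triad (Ab, C, Eb); D is not a chord tone.
It is held over (the same pitch as the preceding D) and left by step down to C.
Held over from the previous chord and resolving down by step — a suspension.

D is a suspension.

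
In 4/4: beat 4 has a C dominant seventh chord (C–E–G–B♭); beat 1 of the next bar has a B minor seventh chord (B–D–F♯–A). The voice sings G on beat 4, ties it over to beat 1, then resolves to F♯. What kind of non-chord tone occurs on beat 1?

Suspension.

The harmony at that moment is B minor seventh chord (B, D, F♯, A); G is not a chord tone.
It is held over (the same pitch as the preceding G) and left by step down to F♯.
Held over from the previous chord and resolving down by step — a suspension.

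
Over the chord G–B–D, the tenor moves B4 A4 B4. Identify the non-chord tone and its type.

The harmony at that moment is G major triad (G, B, D); A4 is not a chord tone.
It is approached by step down from B4 and left by step up to B4.
Step away and step back to the same note — a neighbor tone (lower neighbor).

A4 is a neighbor tone.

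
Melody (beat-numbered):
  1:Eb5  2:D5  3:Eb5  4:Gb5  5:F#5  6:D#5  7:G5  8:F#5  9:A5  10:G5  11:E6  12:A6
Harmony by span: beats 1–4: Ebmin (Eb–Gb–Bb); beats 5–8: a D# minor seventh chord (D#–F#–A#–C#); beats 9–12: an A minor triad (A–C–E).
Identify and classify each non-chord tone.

D5 (beat 2) — neighbor tone; G5 (beat 7) — appoggiatura; G5 (beat 10) — escape tone.

The harmony at that moment is Eb minor triad (Eb, Gb, Bb); D5 is not a chord tone.
It is approached by step down from Eb5 and left by step up to Eb5.
Step away and step back to the same note — a neighbor tone (lower neighbor).
The harmony at that moment is D# minor seventh chord (D#, F#, A#, C#); G5 is not a chord tone.
It is approached by leap up from D#5 and left by step down to F#5.
Leap in, step out — an appoggiatura.
The harmony at that moment is A minor triad (A, C, E); G5 is not a chord tone.
It is approached by step down from A5 and left by leap up to E6.
Step in, leap out — an escape tone.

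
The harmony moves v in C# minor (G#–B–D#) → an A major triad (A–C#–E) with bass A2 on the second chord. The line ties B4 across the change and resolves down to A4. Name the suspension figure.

At the second chord the bass is A2. The suspended B4 lies a ninth above the bass; after resolving down by step to A4, the interval above the bass becomes an octave.
Suspension figures are named by those two intervals: 9–8.

9–8 suspension.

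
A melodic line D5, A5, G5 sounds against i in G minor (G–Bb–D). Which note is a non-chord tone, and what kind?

The harmony at that moment is G minor triad (G, Bb, D); A5 is not a chord tone.
It is approached by leap up from D5 and left by step down to G5.
Leap in, step out — an appoggiatura.

A5 is an appoggiatura.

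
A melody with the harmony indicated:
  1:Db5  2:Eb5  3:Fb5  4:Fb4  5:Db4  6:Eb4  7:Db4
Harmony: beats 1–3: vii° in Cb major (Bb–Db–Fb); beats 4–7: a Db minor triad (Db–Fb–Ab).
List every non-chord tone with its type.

The harmony at that moment is Bb diminished triad (Bb, Db, Fb); Eb5 is not a chord tone.
It is approached by step up from Db5 and left by step up to Fb5.
Step in, step out in the same direction — a passing tone.
The harmony at that moment is Db minor triad (Db, Fb, Ab); Eb4 is not a chord tone.
It is approached by step up from Db4 and left by step down to Db4.
Step away and step back to the same note — a neighbor tone (upper neighbor).

Eb5 (beat 2) — passing tone; Eb4 (beat 6) — neighbor tone.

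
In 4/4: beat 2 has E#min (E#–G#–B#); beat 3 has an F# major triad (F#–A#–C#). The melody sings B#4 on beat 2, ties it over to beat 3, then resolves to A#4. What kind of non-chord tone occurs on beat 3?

The harmony at that moment is F# major triad (F#, A#, C#); B#4 is not a chord tone.
It is held over (the same pitch as the preceding B#4) and left by step down to A#4.
Held over from the previous chord and resolving down by step — a suspension.

Suspension.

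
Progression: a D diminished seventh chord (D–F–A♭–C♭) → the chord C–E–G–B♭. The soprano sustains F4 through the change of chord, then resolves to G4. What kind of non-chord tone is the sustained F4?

F4 is a retardation.

The harmony at that moment is C dominant seventh chord (C, E, G, B♭); F4 is not a chord tone.
It is held over (the same pitch as the preceding F4) and left by step up to G4.
Held over from the previous chord and resolving up by step — a retardation.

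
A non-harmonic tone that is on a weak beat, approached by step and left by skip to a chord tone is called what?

Escape tone.

Approach: by step. Departure: by leap. Metric position: weak.
Step in, leap out, from a weak position — an escape tone (échappée). (It is the mirror image of the appoggiatura, which leaps in and steps out on a strong beat.)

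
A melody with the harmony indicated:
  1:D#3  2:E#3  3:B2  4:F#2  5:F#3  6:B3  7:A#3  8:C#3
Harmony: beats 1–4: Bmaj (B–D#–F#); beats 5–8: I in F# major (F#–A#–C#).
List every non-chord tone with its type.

E#3 (beat 2) — escape tone; B3 (beat 6) — appoggiatura.

The harmony at that moment is B major triad (B, D#, F#); E#3 is not a chord tone.
It is approached by step up from D#3 and left by leap down to B2.
Step in, leap out — an escape tone.
The harmony at that moment is F# major triad (F#, A#, C#); B3 is not a chord tone.
It is approached by leap up from F#3 and left by step down to A#3.
Leap in, step out — an appoggiatura.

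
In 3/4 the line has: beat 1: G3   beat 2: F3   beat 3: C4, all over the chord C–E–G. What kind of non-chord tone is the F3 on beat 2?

Escape tone.

The harmony at that moment is C major triad (C, E, G); F3 is not a chord tone.
It is approached by step down from G3 and left by leap up to C4.
Step in, leap out, on a weak beat — an escape tone.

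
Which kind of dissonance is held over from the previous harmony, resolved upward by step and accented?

Approach: by preparation — the pitch is first a chord tone, then held (tied or repeated) while the harmony changes under it. Departure: up by step. Metric position: strong.
A prepared dissonance that resolves upward by step — a retardation. (The same figure resolving downward would be a suspension.)

Retardation.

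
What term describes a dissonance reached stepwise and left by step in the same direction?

Passing tone.

Approach: by step. Departure: by step, continuing in the same direction.
Stepwise on both sides with no change of direction means the note fills in the space between two different chord tones — a passing tone. (Had it turned back to its starting note it would be a neighbor tone instead.)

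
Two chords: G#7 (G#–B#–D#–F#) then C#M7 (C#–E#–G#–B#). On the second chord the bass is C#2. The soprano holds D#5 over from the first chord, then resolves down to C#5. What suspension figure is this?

At the second chord the bass is C#2. The suspended D#5 lies a ninth above the bass; after resolving down by step to C#5, the interval above the bass becomes an octave.
Suspension figures are named by those two intervals: 9–8.

9–8 suspension.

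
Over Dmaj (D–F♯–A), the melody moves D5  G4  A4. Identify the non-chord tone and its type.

The harmony at that moment is D major triad (D, F♯, A); G4 is not a chord tone.
It is approached by leap down from D5 and left by step up to A4.
Leap in, step out — an appoggiatura.

G4 is an appoggiatura.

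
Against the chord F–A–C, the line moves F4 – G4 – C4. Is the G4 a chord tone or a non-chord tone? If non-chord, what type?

Non-chord tone — an escape tone.

The harmony at that moment is F major triad (F, A, C); G4 is not a chord tone.
It is approached by step up from F4 and left by leap down to C4.
Step in, leap out — an escape tone.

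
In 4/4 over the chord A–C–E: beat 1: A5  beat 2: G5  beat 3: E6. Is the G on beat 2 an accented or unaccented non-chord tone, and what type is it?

The harmony at that moment is A minor triad (A, C, E); G5 is not a chord tone.
It is approached by step down from A5 and left by leap up to E6.
Step in, leap out — an escape tone.
It falls on a weak beat, so it is unaccented.

Unaccented escape tone.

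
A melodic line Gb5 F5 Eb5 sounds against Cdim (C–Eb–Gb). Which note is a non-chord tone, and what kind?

F5 is a passing tone.

The harmony at that moment is C diminished triad (C, Eb, Gb); F5 is not a chord tone.
It is approached by step down from Gb5 and left by step down to Eb5.
Step in, step out in the same direction — a passing tone.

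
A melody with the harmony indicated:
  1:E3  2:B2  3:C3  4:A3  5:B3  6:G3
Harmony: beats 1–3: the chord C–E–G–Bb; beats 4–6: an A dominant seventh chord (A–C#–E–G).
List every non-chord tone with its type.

The harmony at that moment is C dominant seventh chord (C, E, G, Bb); B2 is not a chord tone.
It is approached by leap down from E3 and left by step up to C3.
Leap in, step out — an appoggiatura.
The harmony at that moment is A dominant seventh chord (A, C#, E, G); B3 is not a chord tone.
It is approached by step up from A3 and left by leap down to G3.
Step in, leap out — an escape tone.

B2 (beat 2) — appoggiatura; B3 (beat 5) — escape tone.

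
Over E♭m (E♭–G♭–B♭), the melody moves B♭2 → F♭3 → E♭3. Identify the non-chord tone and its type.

F♭3 is an appoggiatura.

The harmony at that moment is E♭ minor triad (E♭, G♭, B♭); F♭3 is not a chord tone.
It is approached by leap up from B♭2 and left by step down to E♭3.
Leap in, step out — an appoggiatura.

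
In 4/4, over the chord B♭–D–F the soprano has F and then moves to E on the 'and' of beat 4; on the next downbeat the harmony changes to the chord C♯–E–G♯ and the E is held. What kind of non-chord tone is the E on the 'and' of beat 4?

The harmony at that moment is B♭ major triad (B♭, D, F); E is not a chord tone.
It is approached by step down from F and then sustained as the same pitch into the next harmony.
Arriving early and becoming a chord tone when the harmony changes — an anticipation.

Anticipation.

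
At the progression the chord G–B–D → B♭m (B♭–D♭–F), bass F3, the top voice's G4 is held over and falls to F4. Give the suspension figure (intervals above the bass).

9–8 suspension.

At the second chord the bass is F3. The suspended G4 lies a ninth above the bass; after resolving down by step to F4, the interval above the bass becomes an octave.
Suspension figures are named by those two intervals: 9–8.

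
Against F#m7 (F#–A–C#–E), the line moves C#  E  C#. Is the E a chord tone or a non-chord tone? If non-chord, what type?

Chord tone (the seventh of F# minor seventh chord).

F# minor seventh chord contains F#, A, C#, E; E is the seventh, so it is a chord tone.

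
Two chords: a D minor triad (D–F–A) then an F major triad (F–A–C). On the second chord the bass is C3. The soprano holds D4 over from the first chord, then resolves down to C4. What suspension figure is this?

At the second chord the bass is C3. The suspended D4 lies a ninth above the bass; after resolving down by step to C4, the interval above the bass becomes an octave.
Suspension figures are named by those two intervals: 9–8.

9–8 suspension.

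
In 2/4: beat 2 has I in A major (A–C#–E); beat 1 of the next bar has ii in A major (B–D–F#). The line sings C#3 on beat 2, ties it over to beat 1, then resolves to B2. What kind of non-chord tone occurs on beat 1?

The harmony at that moment is B minor triad (B, D, F#); C#3 is not a chord tone.
It is held over (the same pitch as the preceding C#3) and left by step down to B2.
Held over from the previous chord and resolving down by step — a suspension.

Suspension.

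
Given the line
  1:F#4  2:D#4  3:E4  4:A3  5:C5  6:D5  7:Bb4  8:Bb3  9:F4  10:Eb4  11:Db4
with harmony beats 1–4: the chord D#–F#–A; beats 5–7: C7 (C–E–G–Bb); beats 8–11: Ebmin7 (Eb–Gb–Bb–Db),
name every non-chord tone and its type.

The harmony at that moment is D# diminished triad (D#, F#, A); E4 is not a chord tone.
It is approached by step up from D#4 and left by leap down to A3.
Step in, leap out — an escape tone.
The harmony at that moment is C dominant seventh chord (C, E, G, Bb); D5 is not a chord tone.
It is approached by step up from C5 and left by leap down to Bb4.
Step in, leap out — an escape tone.
The harmony at that moment is Eb minor seventh chord (Eb, Gb, Bb, Db); F4 is not a chord tone.
It is approached by leap up from Bb3 and left by step down to Eb4.
Leap in, step out — an appoggiatura.

E4 (beat 3) — escape tone; D5 (beat 6) — escape tone; F4 (beat 9) — appoggiatura.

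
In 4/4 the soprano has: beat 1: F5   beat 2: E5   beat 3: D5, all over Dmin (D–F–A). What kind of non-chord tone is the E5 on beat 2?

The harmony at that moment is D minor triad (D, F, A); E5 is not a chord tone.
It is approached by step down from F5 and left by step down to D5.
Step in, step out in the same direction — a passing tone.

Passing tone.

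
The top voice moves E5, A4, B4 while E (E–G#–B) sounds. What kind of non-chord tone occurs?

The harmony at that moment is E major triad (E, G#, B); A4 is not a chord tone.
It is approached by leap down from E5 and left by step up to B4.
Leap in, step out — an appoggiatura.

A4 is an appoggiatura.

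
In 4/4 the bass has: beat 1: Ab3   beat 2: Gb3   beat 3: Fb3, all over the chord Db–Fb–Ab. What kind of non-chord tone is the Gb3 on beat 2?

The harmony at that moment is Db minor triad (Db, Fb, Ab); Gb3 is not a chord tone.
It is approached by step down from Ab3 and left by step down to Fb3.
Step in, step out in the same direction — a passing tone.

Passing tone.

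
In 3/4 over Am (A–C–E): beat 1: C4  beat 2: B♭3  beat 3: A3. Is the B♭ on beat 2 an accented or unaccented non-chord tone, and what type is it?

The harmony at that moment is A minor triad (A, C, E); B♭3 is not a chord tone.
It is approached by step down from C4 and left by step down to A3.
Step in, step out in the same direction — a passing tone.
It falls on a weak beat, so it is unaccented.

Unaccented passing tone.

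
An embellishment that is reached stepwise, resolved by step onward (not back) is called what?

Approach: by step. Departure: by step, continuing in the same direction.
Stepwise on both sides with no change of direction means the note fills in the space between two different chord tones — a passing tone. (Had it turned back to its starting note it would be a neighbor tone instead.)

Passing tone.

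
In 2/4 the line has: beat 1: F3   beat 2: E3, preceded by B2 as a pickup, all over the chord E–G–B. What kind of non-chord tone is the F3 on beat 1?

Appoggiatura.

The harmony at that moment is E minor triad (E, G, B); F3 is not a chord tone.
It is approached by leap up from B2 and left by step down to E3.
Leap in, step out, metrically accented — an appoggiatura.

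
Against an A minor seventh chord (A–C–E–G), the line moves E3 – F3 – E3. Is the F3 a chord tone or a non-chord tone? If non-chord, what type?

The harmony at that moment is A minor seventh chord (A, C, E, G); F3 is not a chord tone.
It is approached by step up from E3 and left by step down to E3.
Step away and step back to the same note — a neighbor tone (upper neighbor).

Non-chord tone — a neighbor tone.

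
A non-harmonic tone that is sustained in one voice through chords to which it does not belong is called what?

Approach: none. Departure: none — a single pitch is sustained while the chords change around it, passing through harmonies that do not contain it.
No melodic motion at all; the dissonance is created entirely by the moving harmonies against the stationary note — a pedal tone (pedal point).

Pedal tone.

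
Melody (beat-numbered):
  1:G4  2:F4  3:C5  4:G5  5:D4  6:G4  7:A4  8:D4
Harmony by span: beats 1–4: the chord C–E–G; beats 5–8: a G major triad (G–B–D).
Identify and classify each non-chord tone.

The harmony at that moment is C major triad (C, E, G); F4 is not a chord tone.
It is approached by step down from G4 and left by leap up to C5.
Step in, leap out — an escape tone.
The harmony at that moment is G major triad (G, B, D); A4 is not a chord tone.
It is approached by step up from G4 and left by leap down to D4.
Step in, leap out — an escape tone.

F4 (beat 2) — escape tone; A4 (beat 7) — escape tone.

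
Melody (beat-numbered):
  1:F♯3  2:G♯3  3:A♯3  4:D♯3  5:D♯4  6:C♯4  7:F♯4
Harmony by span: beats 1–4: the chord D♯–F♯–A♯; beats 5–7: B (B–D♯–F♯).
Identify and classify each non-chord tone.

The harmony at that moment is D♯ minor triad (D♯, F♯, A♯); G♯3 is not a chord tone.
It is approached by step up from F♯3 and left by step up to A♯3.
Step in, step out in the same direction — a passing tone.
The harmony at that moment is B major triad (B, D♯, F♯); C♯4 is not a chord tone.
It is approached by step down from D♯4 and left by leap up to F♯4.
Step in, leap out — an escape tone.

G♯3 (beat 2) — passing tone; C♯4 (beat 6) — escape tone.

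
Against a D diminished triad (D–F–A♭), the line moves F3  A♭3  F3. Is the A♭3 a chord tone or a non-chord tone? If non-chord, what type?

Chord tone (the fifth of D diminished triad).

D diminished triad contains D, F, A♭; A♭ is the fifth, so it is a chord tone.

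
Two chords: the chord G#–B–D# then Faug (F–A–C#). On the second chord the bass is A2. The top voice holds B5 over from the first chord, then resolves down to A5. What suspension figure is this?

9–8 suspension.

At the second chord the bass is A2. The suspended B5 lies a ninth above the bass; after resolving down by step to A5, the interval above the bass becomes an octave.
Suspension figures are named by those two intervals: 9–8.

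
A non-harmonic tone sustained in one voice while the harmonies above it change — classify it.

Approach: none. Departure: none — a single pitch is sustained while the chords change around it, passing through harmonies that do not contain it.
No melodic motion at all; the dissonance is created entirely by the moving harmonies against the stationary note — a pedal tone (pedal point).

Pedal tone.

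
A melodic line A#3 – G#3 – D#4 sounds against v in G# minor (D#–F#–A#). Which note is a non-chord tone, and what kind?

The harmony at that moment is D# minor triad (D#, F#, A#); G#3 is not a chord tone.
It is approached by step down from A#3 and left by leap up to D#4.
Step in, leap out — an escape tone.

G#3 is an escape tone.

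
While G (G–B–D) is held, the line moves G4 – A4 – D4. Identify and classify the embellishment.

A4 is an escape tone.

The harmony at that moment is G major triad (G, B, D); A4 is not a chord tone.
It is approached by step up from G4 and left by leap down to D4.
Step in, leap out — an escape tone.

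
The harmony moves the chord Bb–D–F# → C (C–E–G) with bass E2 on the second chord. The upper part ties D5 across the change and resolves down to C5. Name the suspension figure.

At the second chord the bass is E2. The suspended D5 lies a seventh above the bass; after resolving down by step to C5, the interval above the bass becomes a sixth.
Suspension figures are named by those two intervals: 7–6.

7–6 suspension.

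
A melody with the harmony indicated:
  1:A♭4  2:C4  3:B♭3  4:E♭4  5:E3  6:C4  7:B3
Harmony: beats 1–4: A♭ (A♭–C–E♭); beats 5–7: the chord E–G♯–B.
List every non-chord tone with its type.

B♭3 (beat 3) — escape tone; C4 (beat 6) — appoggiatura.

The harmony at that moment is A♭ major triad (A♭, C, E♭); B♭3 is not a chord tone.
It is approached by step down from C4 and left by leap up to E♭4.
Step in, leap out — an escape tone.
The harmony at that moment is E major triad (E, G♯, B); C4 is not a chord tone.
It is approached by leap up from E3 and left by step down to B3.
Leap in, step out — an appoggiatura.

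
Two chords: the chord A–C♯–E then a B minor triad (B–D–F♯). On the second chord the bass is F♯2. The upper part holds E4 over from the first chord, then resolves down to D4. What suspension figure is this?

At the second chord the bass is F♯2. The suspended E4 lies a seventh above the bass; after resolving down by step to D4, the interval above the bass becomes a sixth.
Suspension figures are named by those two intervals: 7–6.

7–6 suspension.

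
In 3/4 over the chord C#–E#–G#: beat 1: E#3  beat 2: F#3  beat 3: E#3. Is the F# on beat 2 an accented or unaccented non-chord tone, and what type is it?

Unaccented neighbor tone.

The harmony at that moment is C# major triad (C#, E#, G#); F#3 is not a chord tone.
It is approached by step up from E#3 and left by step down to E#3.
Step away and step back to the same note — a neighbor tone (upper neighbor).
It falls on a weak beat, so it is unaccented.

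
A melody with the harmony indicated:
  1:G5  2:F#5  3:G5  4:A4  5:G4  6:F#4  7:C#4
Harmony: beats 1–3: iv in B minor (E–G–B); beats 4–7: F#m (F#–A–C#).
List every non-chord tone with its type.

The harmony at that moment is E minor triad (E, G, B); F#5 is not a chord tone.
It is approached by step down from G5 and left by step up to G5.
Step away and step back to the same note — a neighbor tone (lower neighbor).
The harmony at that moment is F# minor triad (F#, A, C#); G4 is not a chord tone.
It is approached by step down from A4 and left by step down to F#4.
Step in, step out in the same direction — a passing tone.

F#5 (beat 2) — neighbor tone; G4 (beat 5) — passing tone.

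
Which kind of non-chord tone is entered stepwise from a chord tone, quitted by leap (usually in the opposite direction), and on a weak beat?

Escape tone.

Approach: by step. Departure: by leap. Metric position: weak.
Step in, leap out, from a weak position — an escape tone (échappée). (It is the mirror image of the appoggiatura, which leaps in and steps out on a strong beat.)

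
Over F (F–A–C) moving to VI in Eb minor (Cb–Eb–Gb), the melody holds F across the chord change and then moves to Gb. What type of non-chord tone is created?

The harmony at that moment is Cb major triad (Cb, Eb, Gb); F is not a chord tone.
It is held over (the same pitch as the preceding F) and left by step up to Gb.
Held over from the previous chord and resolving up by step — a retardation.

F is a retardation.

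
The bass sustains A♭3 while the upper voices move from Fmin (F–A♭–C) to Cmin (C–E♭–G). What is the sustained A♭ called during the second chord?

The harmony at that moment is C minor triad (C, E♭, G); A♭3 is not a chord tone.
It is held over (the same pitch as the preceding A♭3) and then sustained as the same pitch into the next harmony.
Sustained through a change of harmony — a pedal tone.

Pedal tone (pedal point).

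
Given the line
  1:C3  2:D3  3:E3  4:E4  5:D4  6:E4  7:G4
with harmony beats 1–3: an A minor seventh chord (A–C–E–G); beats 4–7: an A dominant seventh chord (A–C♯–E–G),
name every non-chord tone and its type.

D3 (beat 2) — passing tone; D4 (beat 5) — neighbor tone.

The harmony at that moment is A minor seventh chord (A, C, E, G); D3 is not a chord tone.
It is approached by step up from C3 and left by step up to E3.
Step in, step out in the same direction — a passing tone.
The harmony at that moment is A dominant seventh chord (A, C♯, E, G); D4 is not a chord tone.
It is approached by step down from E4 and left by step up to E4.
Step away and step back to the same note — a neighbor tone (lower neighbor).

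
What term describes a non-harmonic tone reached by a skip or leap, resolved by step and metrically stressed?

Approach: by leap. Departure: by step. Metric position: strong.
Leap in, step out, in a metrically strong position — an appoggiatura. (It is the mirror image of the escape tone, which steps in and leaps out from a weak position.)

Appoggiatura.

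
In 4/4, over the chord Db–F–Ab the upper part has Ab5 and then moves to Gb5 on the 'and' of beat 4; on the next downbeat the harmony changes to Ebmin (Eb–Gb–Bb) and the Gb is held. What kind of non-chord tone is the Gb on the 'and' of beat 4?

Anticipation.

The harmony at that moment is Db major triad (Db, F, Ab); Gb5 is not a chord tone.
It is approached by step down from Ab5 and then sustained as the same pitch into the next harmony.
Arriving early and becoming a chord tone when the harmony changes — an anticipation.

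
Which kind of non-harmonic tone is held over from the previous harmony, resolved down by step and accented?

Approach: by preparation — the pitch is first a chord tone, then held (tied or repeated) while the harmony changes under it. Departure: down by step. Metric position: strong.
A prepared dissonance that resolves downward by step — a suspension. (The same figure resolving upward would be a retardation.)

Suspension.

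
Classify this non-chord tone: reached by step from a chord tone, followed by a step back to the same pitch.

Neighbor tone.

Approach: by step. Departure: by step in the opposite direction, back to the starting pitch.
Stepwise on both sides but reversing to return to the same chord tone — a neighbor tone. (Had it continued onward in the same direction it would be a passing tone instead.)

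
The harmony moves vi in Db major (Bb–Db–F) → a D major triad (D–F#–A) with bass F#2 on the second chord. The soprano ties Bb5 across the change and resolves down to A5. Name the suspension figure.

4–3 suspension.

At the second chord the bass is F#2. The suspended Bb5 lies a fourth above the bass; after resolving down by step to A5, the interval above the bass becomes a third.
Suspension figures are named by those two intervals: 4–3.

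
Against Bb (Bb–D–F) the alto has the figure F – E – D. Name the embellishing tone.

E is a passing tone.

The harmony at that moment is Bb major triad (Bb, D, F); E is not a chord tone.
It is approached by step down from F and left by step down to D.
Step in, step out in the same direction — a passing tone.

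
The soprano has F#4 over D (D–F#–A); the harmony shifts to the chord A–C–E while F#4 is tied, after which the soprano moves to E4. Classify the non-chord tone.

The harmony at that moment is A minor triad (A, C, E); F#4 is not a chord tone.
It is held over (the same pitch as the preceding F#4) and left by step down to E4.
Held over from the previous chord and resolving down by step — a suspension.

F#4 is a suspension.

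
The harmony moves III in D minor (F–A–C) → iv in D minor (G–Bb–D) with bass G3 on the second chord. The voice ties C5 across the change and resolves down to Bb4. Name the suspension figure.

4–3 suspension.

At the second chord the bass is G3. The suspended C5 lies a fourth above the bass; after resolving down by step to Bb4, the interval above the bass becomes a third.
Suspension figures are named by those two intervals: 4–3.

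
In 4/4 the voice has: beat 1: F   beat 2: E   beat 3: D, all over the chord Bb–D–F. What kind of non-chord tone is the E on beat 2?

The harmony at that moment is Bb major triad (Bb, D, F); E is not a chord tone.
It is approached by step down from F and left by step down to D.
Step in, step out in the same direction — a passing tone.

Passing tone.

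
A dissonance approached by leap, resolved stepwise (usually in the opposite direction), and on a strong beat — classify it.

Approach: by leap. Departure: by step. Metric position: strong.
Leap in, step out, in a metrically strong position — an appoggiatura. (It is the mirror image of the escape tone, which steps in and leaps out from a weak position.)

Appoggiatura.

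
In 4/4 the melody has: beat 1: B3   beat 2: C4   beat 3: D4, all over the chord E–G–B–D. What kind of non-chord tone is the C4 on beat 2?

The harmony at that moment is E minor seventh chord (E, G, B, D); C4 is not a chord tone.
It is approached by step up from B3 and left by step up to D4.
Step in, step out in the same direction — a passing tone.

Passing tone.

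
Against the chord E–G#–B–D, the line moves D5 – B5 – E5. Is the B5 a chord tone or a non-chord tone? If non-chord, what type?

Chord tone (the fifth of E dominant seventh chord).

E dominant seventh chord contains E, G#, B, D; B is the fifth, so it is a chord tone.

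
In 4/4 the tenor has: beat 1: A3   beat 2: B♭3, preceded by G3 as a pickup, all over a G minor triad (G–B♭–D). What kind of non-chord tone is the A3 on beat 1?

The harmony at that moment is G minor triad (G, B♭, D); A3 is not a chord tone.
It is approached by step up from G3 and left by step up to B♭3.
Step in, step out in the same direction — a passing tone.

Passing tone.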